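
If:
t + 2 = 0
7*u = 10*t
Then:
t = -2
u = -20/7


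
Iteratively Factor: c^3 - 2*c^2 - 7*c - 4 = (c - 4)*(c^2 + 2*c + 1) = (c - 4)*(c + 1)*(c + 1)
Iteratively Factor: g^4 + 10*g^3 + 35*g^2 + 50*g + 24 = (g + 1)*(g^3 + 9*g^2 + 26*g + 24) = (g + 1)*(g + 4)*(g^2 + 5*g + 6) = (g + 1)*(g + 3)*(g + 4)*(g + 2)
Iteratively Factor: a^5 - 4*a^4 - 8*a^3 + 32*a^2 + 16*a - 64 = (a - 2)*(a^4 - 2*a^3 - 12*a^2 + 8*a + 32) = (a - 4)*(a - 2)*(a^3 + 2*a^2 - 4*a - 8) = (a - 4)*(a - 2)*(a + 2)*(a^2 - 4) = (a - 4)*(a - 2)*(a + 2)^2*(a - 2)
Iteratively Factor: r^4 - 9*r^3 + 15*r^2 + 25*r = (r + 1)*(r^3 - 10*r^2 + 25*r) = (r - 5)*(r + 1)*(r^2 - 5*r) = (r - 5)^2*(r + 1)*(r)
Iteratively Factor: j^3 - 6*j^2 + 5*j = (j)*(j^2 - 6*j + 5) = j*(j - 1)*(j - 5)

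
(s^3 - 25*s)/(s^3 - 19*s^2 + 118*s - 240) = s*(s + 5)/(s^2 - 14*s + 48)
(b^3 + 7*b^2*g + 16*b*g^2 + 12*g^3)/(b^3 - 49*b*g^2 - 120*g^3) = (b^2 + 4*b*g + 4*g^2)/(b^2 - 3*b*g - 40*g^2)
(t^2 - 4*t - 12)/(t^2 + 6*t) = (t^2 - 4*t - 12)/(t*(t + 6))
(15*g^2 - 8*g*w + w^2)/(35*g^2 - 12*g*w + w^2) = (-3*g + w)/(-7*g + w)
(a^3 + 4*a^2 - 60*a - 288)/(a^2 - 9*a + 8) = (a^2 + 12*a + 36)/(a - 1)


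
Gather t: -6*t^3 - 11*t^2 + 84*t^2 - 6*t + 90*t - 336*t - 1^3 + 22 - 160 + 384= -6*t^3 + 73*t^2 - 252*t + 245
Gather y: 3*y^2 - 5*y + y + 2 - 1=3*y^2 - 4*y + 1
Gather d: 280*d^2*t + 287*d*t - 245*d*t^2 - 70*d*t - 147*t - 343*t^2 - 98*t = 280*d^2*t + d*(-245*t^2 + 217*t) - 343*t^2 - 245*t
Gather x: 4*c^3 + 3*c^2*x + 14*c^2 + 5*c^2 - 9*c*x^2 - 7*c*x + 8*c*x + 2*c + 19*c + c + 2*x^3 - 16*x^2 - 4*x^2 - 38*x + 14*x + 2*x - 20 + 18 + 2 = 4*c^3 + 19*c^2 + 22*c + 2*x^3 + x^2*(-9*c - 20) + x*(3*c^2 + c - 22)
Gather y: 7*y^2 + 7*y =7*y^2 + 7*y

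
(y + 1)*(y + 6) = y^2 + 7*y + 6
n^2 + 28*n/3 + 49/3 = (n + 7/3)*(n + 7)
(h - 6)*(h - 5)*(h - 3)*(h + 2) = h^4 - 12*h^3 + 35*h^2 + 36*h - 180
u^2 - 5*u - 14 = (u - 7)*(u + 2)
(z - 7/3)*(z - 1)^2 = z^3 - 13*z^2/3 + 17*z/3 - 7/3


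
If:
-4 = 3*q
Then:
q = -4/3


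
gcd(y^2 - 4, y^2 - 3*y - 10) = y + 2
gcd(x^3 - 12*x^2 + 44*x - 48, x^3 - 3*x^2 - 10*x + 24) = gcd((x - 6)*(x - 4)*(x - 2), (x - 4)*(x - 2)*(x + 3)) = x^2 - 6*x + 8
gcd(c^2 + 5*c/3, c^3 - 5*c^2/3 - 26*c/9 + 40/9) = c + 5/3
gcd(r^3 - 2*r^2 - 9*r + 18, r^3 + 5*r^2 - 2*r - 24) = r^2 + r - 6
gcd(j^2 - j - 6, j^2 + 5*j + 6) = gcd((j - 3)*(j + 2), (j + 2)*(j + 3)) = j + 2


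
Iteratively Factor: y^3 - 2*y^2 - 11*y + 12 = (y + 3)*(y^2 - 5*y + 4) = (y - 1)*(y + 3)*(y - 4)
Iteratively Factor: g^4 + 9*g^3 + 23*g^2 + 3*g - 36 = (g + 4)*(g^3 + 5*g^2 + 3*g - 9) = (g + 3)*(g + 4)*(g^2 + 2*g - 3) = (g + 3)^2*(g + 4)*(g - 1)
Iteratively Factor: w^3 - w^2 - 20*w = (w)*(w^2 - w - 20) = w*(w + 4)*(w - 5)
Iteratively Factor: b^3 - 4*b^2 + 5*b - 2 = (b - 2)*(b^2 - 2*b + 1) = (b - 2)*(b - 1)*(b - 1)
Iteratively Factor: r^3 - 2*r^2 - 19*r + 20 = (r - 1)*(r^2 - r - 20) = (r - 5)*(r - 1)*(r + 4)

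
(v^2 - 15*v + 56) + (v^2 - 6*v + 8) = 2*v^2 - 21*v + 64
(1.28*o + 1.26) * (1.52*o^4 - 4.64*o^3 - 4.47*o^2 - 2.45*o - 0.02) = 1.9456*o^5 - 4.024*o^4 - 11.568*o^3 - 8.7682*o^2 - 3.1126*o - 0.0252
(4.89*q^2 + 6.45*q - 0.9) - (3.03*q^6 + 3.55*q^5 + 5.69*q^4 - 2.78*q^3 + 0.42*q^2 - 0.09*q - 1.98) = -3.03*q^6 - 3.55*q^5 - 5.69*q^4 + 2.78*q^3 + 4.47*q^2 + 6.54*q + 1.08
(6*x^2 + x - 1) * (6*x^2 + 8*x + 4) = 36*x^4 + 54*x^3 + 26*x^2 - 4*x - 4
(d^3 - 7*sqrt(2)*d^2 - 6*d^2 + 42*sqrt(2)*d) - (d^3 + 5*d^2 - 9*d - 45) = -11*d^2 - 7*sqrt(2)*d^2 + 9*d + 42*sqrt(2)*d + 45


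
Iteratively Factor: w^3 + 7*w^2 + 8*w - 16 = (w + 4)*(w^2 + 3*w - 4) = (w + 4)^2*(w - 1)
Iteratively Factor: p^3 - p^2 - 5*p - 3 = (p - 3)*(p^2 + 2*p + 1) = (p - 3)*(p + 1)*(p + 1)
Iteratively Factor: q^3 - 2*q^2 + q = (q - 1)*(q^2 - q) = q*(q - 1)*(q - 1)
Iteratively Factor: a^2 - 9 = (a - 3)*(a + 3)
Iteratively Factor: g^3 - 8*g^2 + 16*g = (g)*(g^2 - 8*g + 16) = g*(g - 4)*(g - 4)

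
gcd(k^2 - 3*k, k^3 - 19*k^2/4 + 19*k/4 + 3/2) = k - 3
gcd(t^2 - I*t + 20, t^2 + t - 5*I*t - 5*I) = t - 5*I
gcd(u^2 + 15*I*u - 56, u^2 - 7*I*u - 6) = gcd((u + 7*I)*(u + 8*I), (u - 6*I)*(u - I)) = 1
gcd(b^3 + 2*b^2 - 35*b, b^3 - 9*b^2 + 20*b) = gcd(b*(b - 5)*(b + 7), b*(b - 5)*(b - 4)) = b^2 - 5*b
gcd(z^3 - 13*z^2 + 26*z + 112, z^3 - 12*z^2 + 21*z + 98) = z^2 - 5*z - 14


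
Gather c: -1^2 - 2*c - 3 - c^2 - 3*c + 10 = -c^2 - 5*c + 6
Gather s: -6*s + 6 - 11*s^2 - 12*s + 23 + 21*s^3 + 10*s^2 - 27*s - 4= 21*s^3 - s^2 - 45*s + 25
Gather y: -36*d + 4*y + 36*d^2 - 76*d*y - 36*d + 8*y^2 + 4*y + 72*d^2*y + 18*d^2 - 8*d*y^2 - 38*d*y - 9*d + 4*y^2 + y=54*d^2 - 81*d + y^2*(12 - 8*d) + y*(72*d^2 - 114*d + 9)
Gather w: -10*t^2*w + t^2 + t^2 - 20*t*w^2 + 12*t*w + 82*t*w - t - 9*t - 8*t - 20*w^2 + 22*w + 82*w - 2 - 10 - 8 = 2*t^2 - 18*t + w^2*(-20*t - 20) + w*(-10*t^2 + 94*t + 104) - 20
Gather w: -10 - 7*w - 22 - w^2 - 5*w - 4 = -w^2 - 12*w - 36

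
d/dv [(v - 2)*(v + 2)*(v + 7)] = 3*v^2 + 14*v - 4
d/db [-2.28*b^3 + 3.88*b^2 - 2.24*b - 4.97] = -6.84*b^2 + 7.76*b - 2.24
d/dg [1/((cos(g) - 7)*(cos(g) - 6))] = (2*cos(g) - 13)*sin(g)/((cos(g) - 7)^2*(cos(g) - 6)^2)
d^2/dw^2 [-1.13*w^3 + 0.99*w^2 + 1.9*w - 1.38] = 1.98 - 6.78*w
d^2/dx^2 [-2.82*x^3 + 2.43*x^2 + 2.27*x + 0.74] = 4.86 - 16.92*x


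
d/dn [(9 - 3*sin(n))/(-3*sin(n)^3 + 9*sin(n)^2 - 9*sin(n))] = (-2*sin(n)^3 + 12*sin(n)^2 - 18*sin(n) + 9)*cos(n)/((sin(n)^2 - 3*sin(n) + 3)^2*sin(n)^2)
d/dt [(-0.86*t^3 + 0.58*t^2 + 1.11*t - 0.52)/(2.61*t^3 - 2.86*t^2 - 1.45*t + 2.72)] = (0.9458*t^4 - 3.3002*t^3 - 0.612400000000001*t^2 + 0.1808*t + 2.2652)/(6.8121*t^6 - 14.9292*t^5 + 0.6106*t^4 + 22.4924*t^3 - 13.4559*t^2 - 7.888*t + 7.3984)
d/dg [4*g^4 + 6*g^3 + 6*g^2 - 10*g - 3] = 16*g^3 + 18*g^2 + 12*g - 10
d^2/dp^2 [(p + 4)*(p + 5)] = 2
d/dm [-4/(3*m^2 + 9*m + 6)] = 4*(2*m + 3)/(3*(m^2 + 3*m + 2)^2)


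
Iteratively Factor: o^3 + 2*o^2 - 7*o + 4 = (o + 4)*(o^2 - 2*o + 1) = (o - 1)*(o + 4)*(o - 1)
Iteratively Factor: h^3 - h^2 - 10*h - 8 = (h + 1)*(h^2 - 2*h - 8) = (h + 1)*(h + 2)*(h - 4)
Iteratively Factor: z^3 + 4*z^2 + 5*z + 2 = (z + 2)*(z^2 + 2*z + 1) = (z + 1)*(z + 2)*(z + 1)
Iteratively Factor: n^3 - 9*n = (n + 3)*(n^2 - 3*n) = n*(n + 3)*(n - 3)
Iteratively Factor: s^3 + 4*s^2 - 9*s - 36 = (s + 3)*(s^2 + s - 12) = (s + 3)*(s + 4)*(s - 3)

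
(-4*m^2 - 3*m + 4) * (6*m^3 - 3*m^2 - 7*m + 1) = -24*m^5 - 6*m^4 + 61*m^3 + 5*m^2 - 31*m + 4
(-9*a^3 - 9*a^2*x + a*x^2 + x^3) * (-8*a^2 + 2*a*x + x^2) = 72*a^5 + 54*a^4*x - 35*a^3*x^2 - 15*a^2*x^3 + 3*a*x^4 + x^5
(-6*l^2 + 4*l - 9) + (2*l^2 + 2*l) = -4*l^2 + 6*l - 9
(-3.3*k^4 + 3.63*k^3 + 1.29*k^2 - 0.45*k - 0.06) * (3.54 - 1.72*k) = 5.676*k^5 - 17.9256*k^4 + 10.6314*k^3 + 5.3406*k^2 - 1.4898*k - 0.2124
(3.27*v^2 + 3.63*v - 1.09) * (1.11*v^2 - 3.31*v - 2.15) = 3.6297*v^4 - 6.7944*v^3 - 20.2557*v^2 - 4.1966*v + 2.3435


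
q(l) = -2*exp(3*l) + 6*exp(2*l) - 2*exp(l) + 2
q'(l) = -6*exp(3*l) + 12*exp(2*l) - 2*exp(l)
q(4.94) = -5344088.87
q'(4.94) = -16148927.86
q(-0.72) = 2.22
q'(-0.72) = 1.18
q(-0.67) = 2.28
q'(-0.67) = 1.31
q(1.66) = -133.51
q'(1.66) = -551.44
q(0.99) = 1.09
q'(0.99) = -35.42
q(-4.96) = 1.99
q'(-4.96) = -0.01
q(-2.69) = 1.89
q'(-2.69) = -0.08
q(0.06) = 4.25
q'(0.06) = 4.22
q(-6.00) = 2.00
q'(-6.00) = 0.00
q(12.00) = -8622304159823118.98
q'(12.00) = -25867071413551122.82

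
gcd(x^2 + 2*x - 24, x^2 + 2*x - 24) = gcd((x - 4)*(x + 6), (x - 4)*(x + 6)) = x^2 + 2*x - 24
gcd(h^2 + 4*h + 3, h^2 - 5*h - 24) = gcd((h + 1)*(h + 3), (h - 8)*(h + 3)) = h + 3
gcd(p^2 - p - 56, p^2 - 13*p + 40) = p - 8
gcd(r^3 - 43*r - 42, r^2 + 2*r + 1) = r + 1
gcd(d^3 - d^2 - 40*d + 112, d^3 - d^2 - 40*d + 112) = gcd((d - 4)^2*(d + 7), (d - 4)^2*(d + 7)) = d^3 - d^2 - 40*d + 112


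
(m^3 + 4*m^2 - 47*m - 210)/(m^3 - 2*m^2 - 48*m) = (m^2 - 2*m - 35)/(m*(m - 8))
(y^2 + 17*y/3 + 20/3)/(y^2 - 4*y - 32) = (y + 5/3)/(y - 8)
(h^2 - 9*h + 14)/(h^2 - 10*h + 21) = (h - 2)/(h - 3)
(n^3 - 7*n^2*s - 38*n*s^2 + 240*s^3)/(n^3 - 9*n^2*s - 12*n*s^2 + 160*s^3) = (n + 6*s)/(n + 4*s)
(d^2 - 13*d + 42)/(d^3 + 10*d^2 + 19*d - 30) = (d^2 - 13*d + 42)/(d^3 + 10*d^2 + 19*d - 30)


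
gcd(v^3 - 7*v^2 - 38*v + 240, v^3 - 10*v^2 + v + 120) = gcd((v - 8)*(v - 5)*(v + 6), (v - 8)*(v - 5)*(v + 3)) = v^2 - 13*v + 40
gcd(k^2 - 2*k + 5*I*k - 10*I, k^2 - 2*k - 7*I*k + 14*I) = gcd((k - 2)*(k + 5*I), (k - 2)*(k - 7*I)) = k - 2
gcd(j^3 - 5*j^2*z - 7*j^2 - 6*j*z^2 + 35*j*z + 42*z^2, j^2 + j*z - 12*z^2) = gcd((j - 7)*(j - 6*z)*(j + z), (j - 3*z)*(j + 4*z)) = 1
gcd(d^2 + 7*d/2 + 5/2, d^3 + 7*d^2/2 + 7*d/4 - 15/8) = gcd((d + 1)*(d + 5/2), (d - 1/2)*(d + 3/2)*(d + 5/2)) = d + 5/2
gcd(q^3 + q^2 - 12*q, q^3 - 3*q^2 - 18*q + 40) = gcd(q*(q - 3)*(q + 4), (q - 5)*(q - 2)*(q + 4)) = q + 4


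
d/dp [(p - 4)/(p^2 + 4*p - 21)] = (p^2 + 4*p - 2*(p - 4)*(p + 2) - 21)/(p^2 + 4*p - 21)^2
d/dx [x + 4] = 1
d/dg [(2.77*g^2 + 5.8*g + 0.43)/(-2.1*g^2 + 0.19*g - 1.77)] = (12.7063*g^2 - 7.9998*g - 10.3477)/(4.41*g^4 - 0.798*g^3 + 7.4701*g^2 - 0.6726*g + 3.1329)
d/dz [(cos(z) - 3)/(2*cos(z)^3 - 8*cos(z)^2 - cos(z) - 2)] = (51*cos(z) - 13*cos(2*z) + cos(3*z) - 8)*sin(z)/(-2*cos(z)^3 + 8*cos(z)^2 + cos(z) + 2)^2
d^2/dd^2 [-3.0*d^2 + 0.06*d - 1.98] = -6.00000000000000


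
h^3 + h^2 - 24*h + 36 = (h - 3)*(h - 2)*(h + 6)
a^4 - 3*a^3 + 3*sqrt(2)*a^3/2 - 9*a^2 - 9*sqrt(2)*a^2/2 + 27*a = a*(a - 3)*(a - 3*sqrt(2)/2)*(a + 3*sqrt(2))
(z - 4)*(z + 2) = z^2 - 2*z - 8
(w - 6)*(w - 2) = w^2 - 8*w + 12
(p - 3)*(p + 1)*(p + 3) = p^3 + p^2 - 9*p - 9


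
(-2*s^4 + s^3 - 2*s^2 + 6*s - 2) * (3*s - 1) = -6*s^5 + 5*s^4 - 7*s^3 + 20*s^2 - 12*s + 2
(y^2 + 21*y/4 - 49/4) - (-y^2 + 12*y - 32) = 2*y^2 - 27*y/4 + 79/4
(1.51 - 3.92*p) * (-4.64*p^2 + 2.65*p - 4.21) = 18.1888*p^3 - 17.3944*p^2 + 20.5047*p - 6.3571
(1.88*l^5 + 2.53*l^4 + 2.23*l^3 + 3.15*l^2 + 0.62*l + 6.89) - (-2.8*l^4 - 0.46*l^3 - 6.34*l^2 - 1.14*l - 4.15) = 1.88*l^5 + 5.33*l^4 + 2.69*l^3 + 9.49*l^2 + 1.76*l + 11.04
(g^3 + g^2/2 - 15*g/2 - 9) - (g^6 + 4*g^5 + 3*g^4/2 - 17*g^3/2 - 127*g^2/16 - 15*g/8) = -g^6 - 4*g^5 - 3*g^4/2 + 19*g^3/2 + 135*g^2/16 - 45*g/8 - 9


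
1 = 1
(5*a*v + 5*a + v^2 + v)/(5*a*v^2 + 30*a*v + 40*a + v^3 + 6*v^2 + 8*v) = (v + 1)/(v^2 + 6*v + 8)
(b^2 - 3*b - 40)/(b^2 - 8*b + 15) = (b^2 - 3*b - 40)/(b^2 - 8*b + 15)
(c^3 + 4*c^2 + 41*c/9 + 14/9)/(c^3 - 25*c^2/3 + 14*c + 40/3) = (3*c^2 + 10*c + 7)/(3*(c^2 - 9*c + 20))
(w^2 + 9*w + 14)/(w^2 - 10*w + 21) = (w^2 + 9*w + 14)/(w^2 - 10*w + 21)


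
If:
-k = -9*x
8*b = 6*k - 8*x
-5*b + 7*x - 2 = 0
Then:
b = -46/87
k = -24/29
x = -8/87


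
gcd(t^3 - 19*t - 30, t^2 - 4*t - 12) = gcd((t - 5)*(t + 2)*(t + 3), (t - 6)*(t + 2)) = t + 2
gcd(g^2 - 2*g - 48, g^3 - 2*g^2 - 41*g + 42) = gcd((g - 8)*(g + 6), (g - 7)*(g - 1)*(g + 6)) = g + 6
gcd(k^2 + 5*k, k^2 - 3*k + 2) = 1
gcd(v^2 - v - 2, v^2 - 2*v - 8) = 1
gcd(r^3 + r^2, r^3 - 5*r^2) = r^2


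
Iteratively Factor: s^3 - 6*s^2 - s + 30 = (s + 2)*(s^2 - 8*s + 15) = (s - 3)*(s + 2)*(s - 5)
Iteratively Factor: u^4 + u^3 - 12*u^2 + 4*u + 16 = (u - 2)*(u^3 + 3*u^2 - 6*u - 8) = (u - 2)*(u + 1)*(u^2 + 2*u - 8) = (u - 2)*(u + 1)*(u + 4)*(u - 2)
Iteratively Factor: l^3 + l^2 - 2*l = (l - 1)*(l^2 + 2*l) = (l - 1)*(l + 2)*(l)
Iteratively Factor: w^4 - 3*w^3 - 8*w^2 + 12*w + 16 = (w + 1)*(w^3 - 4*w^2 - 4*w + 16) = (w - 2)*(w + 1)*(w^2 - 2*w - 8) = (w - 2)*(w + 1)*(w + 2)*(w - 4)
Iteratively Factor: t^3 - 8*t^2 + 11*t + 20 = (t + 1)*(t^2 - 9*t + 20) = (t - 5)*(t + 1)*(t - 4)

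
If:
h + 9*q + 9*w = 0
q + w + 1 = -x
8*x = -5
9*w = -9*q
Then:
No Solution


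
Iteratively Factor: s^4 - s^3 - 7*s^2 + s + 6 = (s + 2)*(s^3 - 3*s^2 - s + 3) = (s - 3)*(s + 2)*(s^2 - 1) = (s - 3)*(s + 1)*(s + 2)*(s - 1)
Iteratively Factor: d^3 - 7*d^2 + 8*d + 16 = (d + 1)*(d^2 - 8*d + 16) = (d - 4)*(d + 1)*(d - 4)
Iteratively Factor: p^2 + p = (p)*(p + 1)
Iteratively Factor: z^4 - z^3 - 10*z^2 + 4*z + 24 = (z + 2)*(z^3 - 3*z^2 - 4*z + 12) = (z - 3)*(z + 2)*(z^2 - 4) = (z - 3)*(z - 2)*(z + 2)*(z + 2)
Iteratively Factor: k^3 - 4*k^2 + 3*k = (k - 3)*(k^2 - k) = (k - 3)*(k - 1)*(k)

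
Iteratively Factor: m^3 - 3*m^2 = (m)*(m^2 - 3*m) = m^2*(m - 3)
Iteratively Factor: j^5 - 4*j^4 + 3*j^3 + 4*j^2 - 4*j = (j)*(j^4 - 4*j^3 + 3*j^2 + 4*j - 4) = j*(j - 2)*(j^3 - 2*j^2 - j + 2) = j*(j - 2)^2*(j^2 - 1) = j*(j - 2)^2*(j - 1)*(j + 1)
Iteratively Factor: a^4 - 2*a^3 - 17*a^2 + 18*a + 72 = (a - 4)*(a^3 + 2*a^2 - 9*a - 18) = (a - 4)*(a - 3)*(a^2 + 5*a + 6) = (a - 4)*(a - 3)*(a + 3)*(a + 2)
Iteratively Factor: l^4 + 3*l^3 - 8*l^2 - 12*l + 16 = (l - 2)*(l^3 + 5*l^2 + 2*l - 8) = (l - 2)*(l + 4)*(l^2 + l - 2) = (l - 2)*(l - 1)*(l + 4)*(l + 2)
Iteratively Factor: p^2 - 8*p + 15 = (p - 3)*(p - 5)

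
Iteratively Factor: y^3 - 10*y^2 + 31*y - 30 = (y - 2)*(y^2 - 8*y + 15) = (y - 5)*(y - 2)*(y - 3)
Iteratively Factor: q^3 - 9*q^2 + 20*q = (q)*(q^2 - 9*q + 20) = q*(q - 5)*(q - 4)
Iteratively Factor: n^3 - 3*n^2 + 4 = (n + 1)*(n^2 - 4*n + 4) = (n - 2)*(n + 1)*(n - 2)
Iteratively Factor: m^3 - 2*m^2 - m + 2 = (m - 2)*(m^2 - 1) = (m - 2)*(m + 1)*(m - 1)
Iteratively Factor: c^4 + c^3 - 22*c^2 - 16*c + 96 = (c + 4)*(c^3 - 3*c^2 - 10*c + 24) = (c + 3)*(c + 4)*(c^2 - 6*c + 8) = (c - 4)*(c + 3)*(c + 4)*(c - 2)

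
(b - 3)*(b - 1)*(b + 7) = b^3 + 3*b^2 - 25*b + 21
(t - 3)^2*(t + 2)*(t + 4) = t^4 - 19*t^2 + 6*t + 72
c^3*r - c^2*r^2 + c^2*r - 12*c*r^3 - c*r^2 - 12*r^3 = (c - 4*r)*(c + 3*r)*(c*r + r)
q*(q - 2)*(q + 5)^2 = q^4 + 8*q^3 + 5*q^2 - 50*q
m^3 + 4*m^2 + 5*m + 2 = (m + 1)^2*(m + 2)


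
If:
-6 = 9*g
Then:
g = -2/3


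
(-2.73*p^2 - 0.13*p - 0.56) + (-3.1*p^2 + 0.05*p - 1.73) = -5.83*p^2 - 0.08*p - 2.29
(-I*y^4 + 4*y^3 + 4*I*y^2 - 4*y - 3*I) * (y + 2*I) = -I*y^5 + 6*y^4 + 12*I*y^3 - 12*y^2 - 11*I*y + 6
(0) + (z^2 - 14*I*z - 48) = z^2 - 14*I*z - 48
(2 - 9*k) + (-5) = -9*k - 3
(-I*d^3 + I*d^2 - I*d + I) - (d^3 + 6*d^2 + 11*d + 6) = -d^3 - I*d^3 - 6*d^2 + I*d^2 - 11*d - I*d - 6 + I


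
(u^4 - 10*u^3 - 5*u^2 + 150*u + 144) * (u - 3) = u^5 - 13*u^4 + 25*u^3 + 165*u^2 - 306*u - 432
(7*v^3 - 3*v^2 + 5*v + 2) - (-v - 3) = 7*v^3 - 3*v^2 + 6*v + 5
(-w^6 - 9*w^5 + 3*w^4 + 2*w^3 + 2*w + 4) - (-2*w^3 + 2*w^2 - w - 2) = -w^6 - 9*w^5 + 3*w^4 + 4*w^3 - 2*w^2 + 3*w + 6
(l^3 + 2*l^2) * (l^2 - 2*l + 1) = l^5 - 3*l^3 + 2*l^2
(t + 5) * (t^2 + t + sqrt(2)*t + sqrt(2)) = t^3 + sqrt(2)*t^2 + 6*t^2 + 5*t + 6*sqrt(2)*t + 5*sqrt(2)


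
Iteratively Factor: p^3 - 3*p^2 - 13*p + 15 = (p + 3)*(p^2 - 6*p + 5) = (p - 1)*(p + 3)*(p - 5)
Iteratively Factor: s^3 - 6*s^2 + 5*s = (s)*(s^2 - 6*s + 5) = s*(s - 1)*(s - 5)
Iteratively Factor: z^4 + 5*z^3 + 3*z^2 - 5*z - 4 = (z + 4)*(z^3 + z^2 - z - 1) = (z - 1)*(z + 4)*(z^2 + 2*z + 1) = (z - 1)*(z + 1)*(z + 4)*(z + 1)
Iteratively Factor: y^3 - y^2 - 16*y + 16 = (y + 4)*(y^2 - 5*y + 4) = (y - 1)*(y + 4)*(y - 4)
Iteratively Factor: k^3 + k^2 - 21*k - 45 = (k + 3)*(k^2 - 2*k - 15) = (k + 3)^2*(k - 5)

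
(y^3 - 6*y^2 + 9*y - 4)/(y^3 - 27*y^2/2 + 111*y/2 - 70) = 2*(y^2 - 2*y + 1)/(2*y^2 - 19*y + 35)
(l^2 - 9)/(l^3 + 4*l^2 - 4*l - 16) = (l^2 - 9)/(l^3 + 4*l^2 - 4*l - 16)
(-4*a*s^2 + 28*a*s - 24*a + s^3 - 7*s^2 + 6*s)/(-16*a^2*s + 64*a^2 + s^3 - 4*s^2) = (s^2 - 7*s + 6)/(4*a*s - 16*a + s^2 - 4*s)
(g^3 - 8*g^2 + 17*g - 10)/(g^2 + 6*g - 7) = (g^2 - 7*g + 10)/(g + 7)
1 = 1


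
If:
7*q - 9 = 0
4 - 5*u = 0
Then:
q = 9/7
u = 4/5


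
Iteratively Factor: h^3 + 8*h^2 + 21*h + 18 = (h + 3)*(h^2 + 5*h + 6) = (h + 3)^2*(h + 2)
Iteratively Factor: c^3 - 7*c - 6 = (c + 2)*(c^2 - 2*c - 3) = (c + 1)*(c + 2)*(c - 3)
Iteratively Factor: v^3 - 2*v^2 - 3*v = (v)*(v^2 - 2*v - 3) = v*(v + 1)*(v - 3)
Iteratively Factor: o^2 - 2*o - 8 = (o + 2)*(o - 4)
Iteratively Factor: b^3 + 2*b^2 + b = (b + 1)*(b^2 + b) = (b + 1)^2*(b)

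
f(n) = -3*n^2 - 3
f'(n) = -6*n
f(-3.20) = -33.72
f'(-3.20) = 19.20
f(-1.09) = -6.56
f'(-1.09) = 6.54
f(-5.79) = -103.57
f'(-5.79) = 34.74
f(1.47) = -9.48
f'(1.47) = -8.82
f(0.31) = -3.29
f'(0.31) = -1.86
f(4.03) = -51.72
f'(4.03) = -24.18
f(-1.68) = -11.47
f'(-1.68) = 10.08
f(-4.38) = -60.55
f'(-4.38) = 26.28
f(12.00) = -435.00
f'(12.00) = -72.00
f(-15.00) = -678.00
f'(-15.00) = 90.00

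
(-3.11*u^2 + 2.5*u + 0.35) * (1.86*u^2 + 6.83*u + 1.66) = -5.7846*u^4 - 16.5913*u^3 + 12.5634*u^2 + 6.5405*u + 0.581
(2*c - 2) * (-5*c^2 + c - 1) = -10*c^3 + 12*c^2 - 4*c + 2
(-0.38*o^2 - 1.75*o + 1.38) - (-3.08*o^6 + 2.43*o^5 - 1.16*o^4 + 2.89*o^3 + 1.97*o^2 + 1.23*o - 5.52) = 3.08*o^6 - 2.43*o^5 + 1.16*o^4 - 2.89*o^3 - 2.35*o^2 - 2.98*o + 6.9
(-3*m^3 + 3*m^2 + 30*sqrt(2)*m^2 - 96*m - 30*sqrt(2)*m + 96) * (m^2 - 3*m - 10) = -3*m^5 + 12*m^4 + 30*sqrt(2)*m^4 - 120*sqrt(2)*m^3 - 75*m^3 - 210*sqrt(2)*m^2 + 354*m^2 + 300*sqrt(2)*m + 672*m - 960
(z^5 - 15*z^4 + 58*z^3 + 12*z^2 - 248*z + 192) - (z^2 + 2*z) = z^5 - 15*z^4 + 58*z^3 + 11*z^2 - 250*z + 192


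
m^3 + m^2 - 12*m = m*(m - 3)*(m + 4)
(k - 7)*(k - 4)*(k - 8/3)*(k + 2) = k^4 - 35*k^3/3 + 30*k^2 + 40*k - 448/3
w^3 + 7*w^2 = w^2*(w + 7)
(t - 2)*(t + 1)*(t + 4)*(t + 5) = t^4 + 8*t^3 + 9*t^2 - 38*t - 40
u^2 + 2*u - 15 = (u - 3)*(u + 5)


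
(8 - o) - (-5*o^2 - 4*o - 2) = 5*o^2 + 3*o + 10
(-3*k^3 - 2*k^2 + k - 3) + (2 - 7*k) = -3*k^3 - 2*k^2 - 6*k - 1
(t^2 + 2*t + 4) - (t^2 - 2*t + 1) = 4*t + 3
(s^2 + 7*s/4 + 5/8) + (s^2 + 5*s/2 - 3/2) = 2*s^2 + 17*s/4 - 7/8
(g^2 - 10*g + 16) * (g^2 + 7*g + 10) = g^4 - 3*g^3 - 44*g^2 + 12*g + 160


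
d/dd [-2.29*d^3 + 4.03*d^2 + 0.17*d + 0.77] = -6.87*d^2 + 8.06*d + 0.17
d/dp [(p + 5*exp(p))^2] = 2*(p + 5*exp(p))*(5*exp(p) + 1)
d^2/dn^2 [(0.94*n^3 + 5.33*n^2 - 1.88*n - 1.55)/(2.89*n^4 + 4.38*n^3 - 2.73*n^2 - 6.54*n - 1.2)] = (15.701948*n^9 + 267.100158*n^8 + 260.883768000001*n^7 - 79.8520420000004*n^6 + 732.668868*n^5 + 1203.96123*n^4 + 423.73026*n^3 - 46.49553*n^2 - 169.84998*n - 77.57748)/(24.137569*n^12 + 109.746594*n^11 + 97.925049*n^10 - 287.181846*n^9 - 619.278921*n^8 - 60.0140340000001*n^7 + 807.433731*n^6 + 637.970526*n^5 - 158.399604*n^4 - 389.354904*n^3 - 165.77136*n^2 - 28.2528*n - 1.728)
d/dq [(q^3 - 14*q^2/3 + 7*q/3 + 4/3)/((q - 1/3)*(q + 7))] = (9*q^4 + 120*q^3 - 364*q^2 + 172*q - 129)/(9*q^4 + 120*q^3 + 358*q^2 - 280*q + 49)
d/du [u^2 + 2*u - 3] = 2*u + 2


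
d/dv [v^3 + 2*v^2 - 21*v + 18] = 3*v^2 + 4*v - 21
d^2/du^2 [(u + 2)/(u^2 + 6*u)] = 2*(-u*(u + 6)*(3*u + 8) + 4*(u + 2)*(u + 3)^2)/(u^3*(u + 6)^3)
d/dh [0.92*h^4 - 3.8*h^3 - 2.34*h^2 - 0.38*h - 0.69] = 3.68*h^3 - 11.4*h^2 - 4.68*h - 0.38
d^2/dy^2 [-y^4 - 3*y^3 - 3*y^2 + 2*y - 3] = -12*y^2 - 18*y - 6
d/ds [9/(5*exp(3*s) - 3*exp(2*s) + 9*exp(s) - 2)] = (-135*exp(2*s) + 54*exp(s) - 81)*exp(s)/(5*exp(3*s) - 3*exp(2*s) + 9*exp(s) - 2)^2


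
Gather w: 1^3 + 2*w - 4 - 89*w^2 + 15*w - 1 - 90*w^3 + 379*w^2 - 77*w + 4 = -90*w^3 + 290*w^2 - 60*w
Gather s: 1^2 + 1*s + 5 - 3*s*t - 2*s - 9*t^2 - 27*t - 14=s*(-3*t - 1) - 9*t^2 - 27*t - 8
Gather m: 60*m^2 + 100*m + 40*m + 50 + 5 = 60*m^2 + 140*m + 55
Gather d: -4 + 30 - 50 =-24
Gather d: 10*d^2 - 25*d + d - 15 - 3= 10*d^2 - 24*d - 18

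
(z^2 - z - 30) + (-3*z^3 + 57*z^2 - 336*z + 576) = -3*z^3 + 58*z^2 - 337*z + 546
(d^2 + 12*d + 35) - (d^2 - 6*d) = 18*d + 35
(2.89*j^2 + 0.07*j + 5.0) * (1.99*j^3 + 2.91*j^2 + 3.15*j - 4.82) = 5.7511*j^5 + 8.5492*j^4 + 19.2572*j^3 + 0.840699999999998*j^2 + 15.4126*j - 24.1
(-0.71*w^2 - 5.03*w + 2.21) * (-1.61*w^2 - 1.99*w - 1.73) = 1.1431*w^4 + 9.5112*w^3 + 7.6799*w^2 + 4.304*w - 3.8233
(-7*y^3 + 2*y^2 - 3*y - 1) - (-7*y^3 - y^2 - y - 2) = 3*y^2 - 2*y + 1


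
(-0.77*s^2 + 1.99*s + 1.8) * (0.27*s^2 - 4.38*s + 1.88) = -0.2079*s^4 + 3.9099*s^3 - 9.6778*s^2 - 4.1428*s + 3.384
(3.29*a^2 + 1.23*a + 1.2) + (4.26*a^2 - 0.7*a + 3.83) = 7.55*a^2 + 0.53*a + 5.03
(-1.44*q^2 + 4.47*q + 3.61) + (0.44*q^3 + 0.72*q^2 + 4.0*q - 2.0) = 0.44*q^3 - 0.72*q^2 + 8.47*q + 1.61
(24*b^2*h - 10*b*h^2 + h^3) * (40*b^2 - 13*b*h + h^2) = 960*b^4*h - 712*b^3*h^2 + 194*b^2*h^3 - 23*b*h^4 + h^5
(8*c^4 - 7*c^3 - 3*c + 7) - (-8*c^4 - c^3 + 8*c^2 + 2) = 16*c^4 - 6*c^3 - 8*c^2 - 3*c + 5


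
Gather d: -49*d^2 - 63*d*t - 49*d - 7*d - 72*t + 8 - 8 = -49*d^2 + d*(-63*t - 56) - 72*t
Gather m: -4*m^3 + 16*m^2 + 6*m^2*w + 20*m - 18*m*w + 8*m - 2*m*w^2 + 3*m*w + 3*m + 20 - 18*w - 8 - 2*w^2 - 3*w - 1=-4*m^3 + m^2*(6*w + 16) + m*(-2*w^2 - 15*w + 31) - 2*w^2 - 21*w + 11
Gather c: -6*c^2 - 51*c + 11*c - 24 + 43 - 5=-6*c^2 - 40*c + 14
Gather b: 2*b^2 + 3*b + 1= 2*b^2 + 3*b + 1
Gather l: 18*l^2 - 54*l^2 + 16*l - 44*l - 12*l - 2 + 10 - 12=-36*l^2 - 40*l - 4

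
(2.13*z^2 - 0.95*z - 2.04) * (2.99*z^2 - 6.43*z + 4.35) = 6.3687*z^4 - 16.5364*z^3 + 9.2744*z^2 + 8.9847*z - 8.874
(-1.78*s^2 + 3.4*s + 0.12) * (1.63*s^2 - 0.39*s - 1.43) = -2.9014*s^4 + 6.2362*s^3 + 1.415*s^2 - 4.9088*s - 0.1716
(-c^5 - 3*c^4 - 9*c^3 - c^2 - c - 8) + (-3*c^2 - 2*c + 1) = -c^5 - 3*c^4 - 9*c^3 - 4*c^2 - 3*c - 7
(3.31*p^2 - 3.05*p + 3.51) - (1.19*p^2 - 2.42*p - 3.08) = 2.12*p^2 - 0.63*p + 6.59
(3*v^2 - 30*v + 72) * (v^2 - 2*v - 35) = 3*v^4 - 36*v^3 + 27*v^2 + 906*v - 2520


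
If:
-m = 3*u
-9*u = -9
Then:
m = -3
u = 1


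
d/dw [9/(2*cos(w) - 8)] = 9*sin(w)/(2*(cos(w) - 4)^2)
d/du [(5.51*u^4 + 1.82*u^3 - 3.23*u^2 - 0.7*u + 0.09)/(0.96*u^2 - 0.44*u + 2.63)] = (10.5792*u^5 - 5.526*u^4 + 56.3636*u^3 + 16.453*u^2 - 17.1626*u - 1.8014)/(0.9216*u^4 - 0.8448*u^3 + 5.2432*u^2 - 2.3144*u + 6.9169)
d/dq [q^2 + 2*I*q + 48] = 2*q + 2*I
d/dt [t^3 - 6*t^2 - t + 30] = 3*t^2 - 12*t - 1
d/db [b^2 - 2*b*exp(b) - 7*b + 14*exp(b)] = -2*b*exp(b) + 2*b + 12*exp(b) - 7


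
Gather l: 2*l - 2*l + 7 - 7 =0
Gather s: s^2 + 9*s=s^2 + 9*s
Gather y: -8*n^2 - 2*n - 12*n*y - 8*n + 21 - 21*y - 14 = -8*n^2 - 10*n + y*(-12*n - 21) + 7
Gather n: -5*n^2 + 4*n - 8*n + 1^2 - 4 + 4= -5*n^2 - 4*n + 1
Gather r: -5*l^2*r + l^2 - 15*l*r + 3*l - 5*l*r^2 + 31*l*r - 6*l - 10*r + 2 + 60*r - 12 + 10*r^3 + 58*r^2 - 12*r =l^2 - 3*l + 10*r^3 + r^2*(58 - 5*l) + r*(-5*l^2 + 16*l + 38) - 10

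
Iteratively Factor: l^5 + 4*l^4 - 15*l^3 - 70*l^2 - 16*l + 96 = (l + 4)*(l^4 - 15*l^2 - 10*l + 24) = (l - 4)*(l + 4)*(l^3 + 4*l^2 + l - 6) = (l - 4)*(l + 2)*(l + 4)*(l^2 + 2*l - 3) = (l - 4)*(l - 1)*(l + 2)*(l + 4)*(l + 3)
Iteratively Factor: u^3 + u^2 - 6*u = (u - 2)*(u^2 + 3*u) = u*(u - 2)*(u + 3)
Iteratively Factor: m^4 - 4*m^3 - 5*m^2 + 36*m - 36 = (m - 2)*(m^3 - 2*m^2 - 9*m + 18) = (m - 2)*(m + 3)*(m^2 - 5*m + 6) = (m - 3)*(m - 2)*(m + 3)*(m - 2)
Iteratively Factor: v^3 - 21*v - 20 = (v + 4)*(v^2 - 4*v - 5) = (v - 5)*(v + 4)*(v + 1)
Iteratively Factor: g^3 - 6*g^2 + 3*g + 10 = (g - 5)*(g^2 - g - 2) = (g - 5)*(g - 2)*(g + 1)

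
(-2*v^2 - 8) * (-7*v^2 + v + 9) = 14*v^4 - 2*v^3 + 38*v^2 - 8*v - 72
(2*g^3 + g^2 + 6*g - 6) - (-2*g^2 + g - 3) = 2*g^3 + 3*g^2 + 5*g - 3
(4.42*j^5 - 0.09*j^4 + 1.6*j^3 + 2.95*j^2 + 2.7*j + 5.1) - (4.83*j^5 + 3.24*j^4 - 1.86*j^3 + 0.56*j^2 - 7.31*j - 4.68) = -0.41*j^5 - 3.33*j^4 + 3.46*j^3 + 2.39*j^2 + 10.01*j + 9.78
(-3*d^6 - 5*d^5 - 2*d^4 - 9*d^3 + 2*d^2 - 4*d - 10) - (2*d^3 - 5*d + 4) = -3*d^6 - 5*d^5 - 2*d^4 - 11*d^3 + 2*d^2 + d - 14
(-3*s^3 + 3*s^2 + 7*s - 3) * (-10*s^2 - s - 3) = 30*s^5 - 27*s^4 - 64*s^3 + 14*s^2 - 18*s + 9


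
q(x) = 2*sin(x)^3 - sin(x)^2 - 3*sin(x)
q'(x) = 6*sin(x)^2*cos(x) - 2*sin(x)*cos(x) - 3*cos(x)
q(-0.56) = 1.01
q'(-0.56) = -0.21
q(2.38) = -1.89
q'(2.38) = 1.10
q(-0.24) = 0.63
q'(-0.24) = -2.12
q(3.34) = 0.54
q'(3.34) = 2.33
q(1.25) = -2.04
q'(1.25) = 0.16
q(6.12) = 0.45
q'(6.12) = -2.48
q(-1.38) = 0.09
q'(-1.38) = 0.90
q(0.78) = -1.91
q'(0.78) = -1.02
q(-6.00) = -0.87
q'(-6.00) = -2.97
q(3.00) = -0.44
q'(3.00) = 3.13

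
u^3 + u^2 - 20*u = u*(u - 4)*(u + 5)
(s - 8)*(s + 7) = s^2 - s - 56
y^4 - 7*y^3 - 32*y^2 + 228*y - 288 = (y - 8)*(y - 3)*(y - 2)*(y + 6)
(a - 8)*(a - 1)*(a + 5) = a^3 - 4*a^2 - 37*a + 40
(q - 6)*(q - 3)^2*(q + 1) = q^4 - 11*q^3 + 33*q^2 - 9*q - 54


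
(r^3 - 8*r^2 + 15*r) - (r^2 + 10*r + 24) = r^3 - 9*r^2 + 5*r - 24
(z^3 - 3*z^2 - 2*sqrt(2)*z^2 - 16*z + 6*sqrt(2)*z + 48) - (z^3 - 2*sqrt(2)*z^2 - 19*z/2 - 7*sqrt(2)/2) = -3*z^2 - 13*z/2 + 6*sqrt(2)*z + 7*sqrt(2)/2 + 48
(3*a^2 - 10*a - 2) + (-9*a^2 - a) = -6*a^2 - 11*a - 2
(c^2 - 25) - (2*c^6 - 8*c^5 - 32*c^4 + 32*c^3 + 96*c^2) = -2*c^6 + 8*c^5 + 32*c^4 - 32*c^3 - 95*c^2 - 25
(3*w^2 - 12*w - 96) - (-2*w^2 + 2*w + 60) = 5*w^2 - 14*w - 156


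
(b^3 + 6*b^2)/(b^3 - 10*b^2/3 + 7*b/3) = 3*b*(b + 6)/(3*b^2 - 10*b + 7)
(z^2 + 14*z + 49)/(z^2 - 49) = (z + 7)/(z - 7)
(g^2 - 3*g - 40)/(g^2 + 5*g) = (g - 8)/g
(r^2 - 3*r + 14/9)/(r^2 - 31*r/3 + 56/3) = (r - 2/3)/(r - 8)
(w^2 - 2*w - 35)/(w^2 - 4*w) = (w^2 - 2*w - 35)/(w*(w - 4))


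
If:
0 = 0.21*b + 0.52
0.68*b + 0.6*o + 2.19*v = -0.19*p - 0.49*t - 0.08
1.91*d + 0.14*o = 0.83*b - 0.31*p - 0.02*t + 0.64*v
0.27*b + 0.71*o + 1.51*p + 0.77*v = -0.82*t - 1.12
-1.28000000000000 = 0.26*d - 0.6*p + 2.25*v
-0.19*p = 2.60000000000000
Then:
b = -2.48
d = -0.32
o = -3.65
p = -13.68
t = 31.73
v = -4.18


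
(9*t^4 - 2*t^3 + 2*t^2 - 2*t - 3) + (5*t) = 9*t^4 - 2*t^3 + 2*t^2 + 3*t - 3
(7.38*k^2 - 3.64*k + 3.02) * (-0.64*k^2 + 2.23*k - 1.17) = -4.7232*k^4 + 18.787*k^3 - 18.6846*k^2 + 10.9934*k - 3.5334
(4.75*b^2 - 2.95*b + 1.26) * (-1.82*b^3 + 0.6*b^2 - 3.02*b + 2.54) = -8.645*b^5 + 8.219*b^4 - 18.4082*b^3 + 21.73*b^2 - 11.2982*b + 3.2004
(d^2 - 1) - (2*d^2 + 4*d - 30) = -d^2 - 4*d + 29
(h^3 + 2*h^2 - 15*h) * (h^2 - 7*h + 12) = h^5 - 5*h^4 - 17*h^3 + 129*h^2 - 180*h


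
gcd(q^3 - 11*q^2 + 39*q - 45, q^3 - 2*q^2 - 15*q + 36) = q^2 - 6*q + 9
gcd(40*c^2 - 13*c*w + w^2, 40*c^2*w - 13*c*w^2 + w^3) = 40*c^2 - 13*c*w + w^2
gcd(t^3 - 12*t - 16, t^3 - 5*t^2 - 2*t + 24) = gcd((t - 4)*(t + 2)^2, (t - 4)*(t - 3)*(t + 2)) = t^2 - 2*t - 8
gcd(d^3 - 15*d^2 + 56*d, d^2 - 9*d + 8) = d - 8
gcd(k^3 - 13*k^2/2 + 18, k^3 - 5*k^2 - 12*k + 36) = k^2 - 8*k + 12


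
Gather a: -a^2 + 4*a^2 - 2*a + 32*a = 3*a^2 + 30*a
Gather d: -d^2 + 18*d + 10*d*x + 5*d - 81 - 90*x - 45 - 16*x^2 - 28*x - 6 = -d^2 + d*(10*x + 23) - 16*x^2 - 118*x - 132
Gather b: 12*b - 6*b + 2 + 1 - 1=6*b + 2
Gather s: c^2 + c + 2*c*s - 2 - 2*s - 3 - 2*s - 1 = c^2 + c + s*(2*c - 4) - 6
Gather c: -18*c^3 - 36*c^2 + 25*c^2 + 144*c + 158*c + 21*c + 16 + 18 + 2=-18*c^3 - 11*c^2 + 323*c + 36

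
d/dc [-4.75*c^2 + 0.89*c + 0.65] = 0.89 - 9.5*c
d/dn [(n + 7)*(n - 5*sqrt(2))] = 2*n - 5*sqrt(2) + 7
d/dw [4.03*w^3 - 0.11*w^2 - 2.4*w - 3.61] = 12.09*w^2 - 0.22*w - 2.4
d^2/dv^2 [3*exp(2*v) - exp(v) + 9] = (12*exp(v) - 1)*exp(v)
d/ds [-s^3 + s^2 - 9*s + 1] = -3*s^2 + 2*s - 9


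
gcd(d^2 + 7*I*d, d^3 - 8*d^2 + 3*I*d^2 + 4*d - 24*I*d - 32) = 1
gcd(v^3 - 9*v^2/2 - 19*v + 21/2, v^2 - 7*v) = v - 7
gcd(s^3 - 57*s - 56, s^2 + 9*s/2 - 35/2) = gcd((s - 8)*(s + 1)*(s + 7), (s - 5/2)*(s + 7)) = s + 7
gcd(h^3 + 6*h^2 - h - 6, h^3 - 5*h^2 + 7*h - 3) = h - 1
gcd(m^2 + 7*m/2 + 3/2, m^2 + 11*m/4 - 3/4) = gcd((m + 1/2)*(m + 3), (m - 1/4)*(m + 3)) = m + 3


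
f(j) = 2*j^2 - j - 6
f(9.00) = 147.00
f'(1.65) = 5.60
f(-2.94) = 14.23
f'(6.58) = 25.32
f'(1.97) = 6.88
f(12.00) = 270.00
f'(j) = 4*j - 1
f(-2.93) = 14.10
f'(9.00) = 35.00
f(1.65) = -2.20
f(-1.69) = 1.40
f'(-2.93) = -12.72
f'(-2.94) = -12.76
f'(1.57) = 5.28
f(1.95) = -0.35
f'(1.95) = 6.80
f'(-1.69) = -7.76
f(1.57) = -2.64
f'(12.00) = 47.00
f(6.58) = 74.01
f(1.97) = -0.21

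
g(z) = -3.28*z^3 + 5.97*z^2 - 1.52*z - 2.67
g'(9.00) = -691.10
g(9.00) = -1923.90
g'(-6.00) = -427.40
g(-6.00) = 929.85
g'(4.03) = -113.21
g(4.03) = -126.52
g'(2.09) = -19.55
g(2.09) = -9.71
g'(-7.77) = -688.36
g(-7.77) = 1908.21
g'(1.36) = -3.48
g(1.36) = -1.95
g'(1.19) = -1.25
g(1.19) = -1.55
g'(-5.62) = -379.41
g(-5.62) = 776.65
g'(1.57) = -7.03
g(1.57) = -3.03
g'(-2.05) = -67.35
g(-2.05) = 53.79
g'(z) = -9.84*z^2 + 11.94*z - 1.52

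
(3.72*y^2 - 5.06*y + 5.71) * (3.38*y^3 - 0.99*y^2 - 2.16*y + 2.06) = 12.5736*y^5 - 20.7856*y^4 + 16.274*y^3 + 12.9399*y^2 - 22.7572*y + 11.7626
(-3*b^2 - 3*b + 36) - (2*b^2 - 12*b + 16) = -5*b^2 + 9*b + 20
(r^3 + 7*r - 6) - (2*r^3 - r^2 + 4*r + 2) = -r^3 + r^2 + 3*r - 8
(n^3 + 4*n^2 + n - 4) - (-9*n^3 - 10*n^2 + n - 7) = 10*n^3 + 14*n^2 + 3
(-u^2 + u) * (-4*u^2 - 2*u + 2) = 4*u^4 - 2*u^3 - 4*u^2 + 2*u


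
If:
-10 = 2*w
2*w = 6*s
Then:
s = -5/3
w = -5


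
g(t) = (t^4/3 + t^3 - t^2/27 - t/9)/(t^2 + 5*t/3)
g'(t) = (-2*t - 5/3)*(t^4/3 + t^3 - t^2/27 - t/9)/(t^2 + 5*t/3)^2 + (4*t^3/3 + 3*t^2 - 2*t/27 - 1/9)/(t^2 + 5*t/3)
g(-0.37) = 0.02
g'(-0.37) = -0.51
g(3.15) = 4.18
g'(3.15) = 2.49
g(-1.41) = 3.88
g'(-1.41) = -18.49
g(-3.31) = 0.68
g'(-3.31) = -2.20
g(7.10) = 19.32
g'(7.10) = 5.16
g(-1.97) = -4.27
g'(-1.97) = -13.75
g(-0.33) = -0.00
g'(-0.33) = -0.44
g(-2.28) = -1.99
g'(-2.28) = -4.23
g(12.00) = 52.64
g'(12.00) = 8.44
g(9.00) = 30.33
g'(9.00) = 6.43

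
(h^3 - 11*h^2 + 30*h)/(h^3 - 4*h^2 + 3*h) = (h^2 - 11*h + 30)/(h^2 - 4*h + 3)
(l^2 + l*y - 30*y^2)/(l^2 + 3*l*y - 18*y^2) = (-l + 5*y)/(-l + 3*y)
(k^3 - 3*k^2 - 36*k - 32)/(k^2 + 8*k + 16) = (k^2 - 7*k - 8)/(k + 4)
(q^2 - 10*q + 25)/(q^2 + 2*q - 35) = (q - 5)/(q + 7)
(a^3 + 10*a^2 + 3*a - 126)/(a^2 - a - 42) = (a^2 + 4*a - 21)/(a - 7)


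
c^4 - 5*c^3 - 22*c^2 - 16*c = c*(c - 8)*(c + 1)*(c + 2)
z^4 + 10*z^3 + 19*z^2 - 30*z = z*(z - 1)*(z + 5)*(z + 6)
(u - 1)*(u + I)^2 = u^3 - u^2 + 2*I*u^2 - u - 2*I*u + 1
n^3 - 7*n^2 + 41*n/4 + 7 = (n - 4)*(n - 7/2)*(n + 1/2)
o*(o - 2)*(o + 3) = o^3 + o^2 - 6*o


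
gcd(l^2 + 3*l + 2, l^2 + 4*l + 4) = l + 2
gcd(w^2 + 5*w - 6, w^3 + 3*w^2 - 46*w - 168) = w + 6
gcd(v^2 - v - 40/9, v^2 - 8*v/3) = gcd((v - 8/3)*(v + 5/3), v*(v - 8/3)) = v - 8/3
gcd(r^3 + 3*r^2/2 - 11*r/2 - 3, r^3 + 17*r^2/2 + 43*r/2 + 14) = 1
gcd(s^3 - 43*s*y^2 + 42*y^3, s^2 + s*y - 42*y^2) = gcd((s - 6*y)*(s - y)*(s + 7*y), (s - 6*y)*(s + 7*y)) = -s^2 - s*y + 42*y^2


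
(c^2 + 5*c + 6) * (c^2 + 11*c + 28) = c^4 + 16*c^3 + 89*c^2 + 206*c + 168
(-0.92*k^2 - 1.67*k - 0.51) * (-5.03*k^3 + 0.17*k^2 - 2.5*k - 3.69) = 4.6276*k^5 + 8.2437*k^4 + 4.5814*k^3 + 7.4831*k^2 + 7.4373*k + 1.8819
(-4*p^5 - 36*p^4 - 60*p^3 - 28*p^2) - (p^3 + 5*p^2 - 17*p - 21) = -4*p^5 - 36*p^4 - 61*p^3 - 33*p^2 + 17*p + 21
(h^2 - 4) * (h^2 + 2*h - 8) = h^4 + 2*h^3 - 12*h^2 - 8*h + 32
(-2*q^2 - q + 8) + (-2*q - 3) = -2*q^2 - 3*q + 5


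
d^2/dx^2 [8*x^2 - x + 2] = 16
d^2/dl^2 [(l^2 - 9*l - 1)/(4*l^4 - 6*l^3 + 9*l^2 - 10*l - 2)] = 2*(48*l^8 - 936*l^7 + 1568*l^6 - 1344*l^5 - 246*l^4 - 391*l^3 + 231*l^2 - 180*l + 66)/(64*l^12 - 288*l^11 + 864*l^10 - 1992*l^9 + 3288*l^8 - 4410*l^7 + 4521*l^6 - 3102*l^5 + 1542*l^4 + 8*l^3 - 492*l^2 - 120*l - 8)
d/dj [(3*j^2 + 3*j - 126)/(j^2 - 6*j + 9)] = 3*(81 - 7*j)/(j^3 - 9*j^2 + 27*j - 27)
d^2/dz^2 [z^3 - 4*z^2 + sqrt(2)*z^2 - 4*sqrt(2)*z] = 6*z - 8 + 2*sqrt(2)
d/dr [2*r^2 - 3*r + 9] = 4*r - 3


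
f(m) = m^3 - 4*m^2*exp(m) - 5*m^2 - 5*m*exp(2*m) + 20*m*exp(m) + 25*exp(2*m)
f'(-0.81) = 23.98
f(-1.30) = -17.24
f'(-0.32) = 40.36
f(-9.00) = -1134.06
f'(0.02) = 67.08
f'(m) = -4*m^2*exp(m) + 3*m^2 - 10*m*exp(2*m) + 12*m*exp(m) - 10*m + 45*exp(2*m) + 20*exp(m)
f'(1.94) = 1427.97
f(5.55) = -185094.62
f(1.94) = 894.61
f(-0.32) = 8.54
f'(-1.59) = 24.14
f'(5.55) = -704177.74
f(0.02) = 26.32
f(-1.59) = -23.84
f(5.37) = -87104.17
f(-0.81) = -6.44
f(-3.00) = -76.68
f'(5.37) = -408252.74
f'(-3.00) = 54.60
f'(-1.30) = 21.73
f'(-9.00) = 332.95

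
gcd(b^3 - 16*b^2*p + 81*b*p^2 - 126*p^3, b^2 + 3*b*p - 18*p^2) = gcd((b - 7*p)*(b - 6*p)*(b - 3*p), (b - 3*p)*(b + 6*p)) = -b + 3*p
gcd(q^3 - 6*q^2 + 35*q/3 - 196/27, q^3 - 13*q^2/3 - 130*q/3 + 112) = q - 7/3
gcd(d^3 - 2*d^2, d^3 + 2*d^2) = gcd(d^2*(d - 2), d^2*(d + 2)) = d^2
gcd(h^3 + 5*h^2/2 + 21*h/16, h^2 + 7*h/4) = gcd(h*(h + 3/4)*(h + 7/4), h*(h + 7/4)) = h^2 + 7*h/4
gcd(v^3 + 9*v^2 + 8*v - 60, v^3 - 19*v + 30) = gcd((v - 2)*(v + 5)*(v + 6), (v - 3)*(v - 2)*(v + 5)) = v^2 + 3*v - 10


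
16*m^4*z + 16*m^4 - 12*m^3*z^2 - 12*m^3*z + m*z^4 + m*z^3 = (-2*m + z)^2*(4*m + z)*(m*z + m)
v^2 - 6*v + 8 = (v - 4)*(v - 2)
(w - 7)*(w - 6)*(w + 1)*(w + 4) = w^4 - 8*w^3 - 19*w^2 + 158*w + 168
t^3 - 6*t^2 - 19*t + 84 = (t - 7)*(t - 3)*(t + 4)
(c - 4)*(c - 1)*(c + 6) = c^3 + c^2 - 26*c + 24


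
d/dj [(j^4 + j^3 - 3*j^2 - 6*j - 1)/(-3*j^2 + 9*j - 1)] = (-6*j^5 + 24*j^4 + 14*j^3 - 48*j^2 + 15)/(9*j^4 - 54*j^3 + 87*j^2 - 18*j + 1)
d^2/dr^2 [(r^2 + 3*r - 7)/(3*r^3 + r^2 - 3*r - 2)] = 2*(9*r^6 + 81*r^5 - 324*r^4 - 93*r^3 + 282*r^2 - 45*r - 91)/(27*r^9 + 27*r^8 - 72*r^7 - 107*r^6 + 36*r^5 + 129*r^4 + 45*r^3 - 42*r^2 - 36*r - 8)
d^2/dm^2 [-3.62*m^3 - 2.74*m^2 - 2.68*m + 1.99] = -21.72*m - 5.48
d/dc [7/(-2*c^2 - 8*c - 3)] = 28*(c + 2)/(2*c^2 + 8*c + 3)^2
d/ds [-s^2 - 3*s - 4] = -2*s - 3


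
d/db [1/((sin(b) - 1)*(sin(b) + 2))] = -(sin(2*b) + cos(b))/((sin(b) - 1)^2*(sin(b) + 2)^2)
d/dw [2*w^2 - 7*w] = 4*w - 7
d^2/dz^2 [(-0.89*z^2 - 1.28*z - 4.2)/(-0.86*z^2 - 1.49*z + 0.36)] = (-8.88178419700125e-16*z^4 - 0.387516000000002*z^3 + 20.291184*z^2 + 34.669008*z + 22.853352)/(0.636056*z^6 + 3.306012*z^5 + 4.92909*z^4 + 0.540125*z^3 - 2.06334*z^2 + 0.579312*z - 0.046656)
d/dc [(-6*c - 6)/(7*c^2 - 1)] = 6*(-7*c^2 + 14*c*(c + 1) + 1)/(7*c^2 - 1)^2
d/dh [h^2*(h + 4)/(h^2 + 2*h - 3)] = h*(h^3 + 4*h^2 - h - 24)/(h^4 + 4*h^3 - 2*h^2 - 12*h + 9)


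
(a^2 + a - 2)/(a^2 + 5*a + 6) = (a - 1)/(a + 3)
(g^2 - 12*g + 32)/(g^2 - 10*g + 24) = (g - 8)/(g - 6)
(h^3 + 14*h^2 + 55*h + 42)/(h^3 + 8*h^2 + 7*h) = (h + 6)/h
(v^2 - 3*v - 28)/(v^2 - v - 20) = (v - 7)/(v - 5)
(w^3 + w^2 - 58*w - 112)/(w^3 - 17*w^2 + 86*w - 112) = (w^2 + 9*w + 14)/(w^2 - 9*w + 14)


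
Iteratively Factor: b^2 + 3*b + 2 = (b + 1)*(b + 2)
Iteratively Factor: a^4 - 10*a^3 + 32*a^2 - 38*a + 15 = (a - 1)*(a^3 - 9*a^2 + 23*a - 15) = (a - 1)^2*(a^2 - 8*a + 15) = (a - 5)*(a - 1)^2*(a - 3)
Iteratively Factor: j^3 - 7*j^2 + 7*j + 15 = (j + 1)*(j^2 - 8*j + 15) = (j - 5)*(j + 1)*(j - 3)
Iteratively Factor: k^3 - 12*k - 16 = (k - 4)*(k^2 + 4*k + 4) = (k - 4)*(k + 2)*(k + 2)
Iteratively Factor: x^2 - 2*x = (x)*(x - 2)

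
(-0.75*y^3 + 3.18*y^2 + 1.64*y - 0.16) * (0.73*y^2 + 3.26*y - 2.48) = -0.5475*y^5 - 0.1236*y^4 + 13.424*y^3 - 2.6568*y^2 - 4.5888*y + 0.3968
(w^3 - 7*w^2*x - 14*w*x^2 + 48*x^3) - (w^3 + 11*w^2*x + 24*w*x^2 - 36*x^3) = -18*w^2*x - 38*w*x^2 + 84*x^3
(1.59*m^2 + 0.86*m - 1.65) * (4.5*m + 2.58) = 7.155*m^3 + 7.9722*m^2 - 5.2062*m - 4.257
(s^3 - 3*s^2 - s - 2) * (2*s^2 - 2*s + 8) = 2*s^5 - 8*s^4 + 12*s^3 - 26*s^2 - 4*s - 16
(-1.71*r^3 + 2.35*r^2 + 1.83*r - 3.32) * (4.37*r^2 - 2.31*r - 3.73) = -7.4727*r^5 + 14.2196*r^4 + 8.9469*r^3 - 27.5012*r^2 + 0.8433*r + 12.3836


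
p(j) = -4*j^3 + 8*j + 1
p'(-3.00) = -100.00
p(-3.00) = 85.00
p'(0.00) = 8.00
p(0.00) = 1.00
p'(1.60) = -22.72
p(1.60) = -2.58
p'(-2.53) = -68.81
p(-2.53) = 45.54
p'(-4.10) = -193.72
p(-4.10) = 243.88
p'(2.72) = -80.78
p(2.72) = -57.73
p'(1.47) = -17.93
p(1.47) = 0.05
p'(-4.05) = -188.83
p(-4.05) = 234.32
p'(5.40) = -341.92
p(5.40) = -585.66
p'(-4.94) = -284.84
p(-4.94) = 443.70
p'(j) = 8 - 12*j^2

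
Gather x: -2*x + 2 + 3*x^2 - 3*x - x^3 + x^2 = -x^3 + 4*x^2 - 5*x + 2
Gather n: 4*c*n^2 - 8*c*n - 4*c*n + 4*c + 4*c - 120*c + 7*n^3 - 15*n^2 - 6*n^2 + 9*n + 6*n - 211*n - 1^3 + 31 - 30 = -112*c + 7*n^3 + n^2*(4*c - 21) + n*(-12*c - 196)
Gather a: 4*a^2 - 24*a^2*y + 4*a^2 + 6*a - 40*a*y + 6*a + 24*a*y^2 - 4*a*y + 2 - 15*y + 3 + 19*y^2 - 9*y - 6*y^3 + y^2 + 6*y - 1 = a^2*(8 - 24*y) + a*(24*y^2 - 44*y + 12) - 6*y^3 + 20*y^2 - 18*y + 4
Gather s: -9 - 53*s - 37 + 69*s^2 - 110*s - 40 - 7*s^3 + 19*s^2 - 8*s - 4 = -7*s^3 + 88*s^2 - 171*s - 90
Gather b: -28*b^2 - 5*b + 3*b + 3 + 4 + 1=-28*b^2 - 2*b + 8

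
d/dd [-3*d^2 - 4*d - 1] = -6*d - 4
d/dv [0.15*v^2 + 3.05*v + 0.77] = 0.3*v + 3.05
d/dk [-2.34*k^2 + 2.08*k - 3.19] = 2.08 - 4.68*k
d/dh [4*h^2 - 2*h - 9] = 8*h - 2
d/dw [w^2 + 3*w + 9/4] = 2*w + 3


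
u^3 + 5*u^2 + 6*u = u*(u + 2)*(u + 3)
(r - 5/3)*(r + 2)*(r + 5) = r^3 + 16*r^2/3 - 5*r/3 - 50/3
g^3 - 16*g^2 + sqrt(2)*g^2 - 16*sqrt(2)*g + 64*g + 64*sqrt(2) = (g - 8)^2*(g + sqrt(2))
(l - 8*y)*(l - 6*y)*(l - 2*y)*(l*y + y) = l^4*y - 16*l^3*y^2 + l^3*y + 76*l^2*y^3 - 16*l^2*y^2 - 96*l*y^4 + 76*l*y^3 - 96*y^4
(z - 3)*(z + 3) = z^2 - 9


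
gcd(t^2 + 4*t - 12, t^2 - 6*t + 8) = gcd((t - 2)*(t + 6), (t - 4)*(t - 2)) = t - 2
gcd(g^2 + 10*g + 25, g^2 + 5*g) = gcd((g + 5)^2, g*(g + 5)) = g + 5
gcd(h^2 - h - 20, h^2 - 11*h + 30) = h - 5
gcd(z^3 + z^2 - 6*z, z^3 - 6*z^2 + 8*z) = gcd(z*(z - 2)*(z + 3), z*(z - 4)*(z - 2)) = z^2 - 2*z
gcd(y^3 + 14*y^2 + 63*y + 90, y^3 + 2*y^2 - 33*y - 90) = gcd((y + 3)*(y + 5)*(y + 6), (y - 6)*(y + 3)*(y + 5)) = y^2 + 8*y + 15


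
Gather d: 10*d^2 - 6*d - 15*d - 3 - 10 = 10*d^2 - 21*d - 13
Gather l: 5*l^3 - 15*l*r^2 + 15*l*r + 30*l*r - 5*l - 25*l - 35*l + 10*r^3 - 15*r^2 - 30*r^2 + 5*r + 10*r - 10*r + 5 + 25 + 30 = 5*l^3 + l*(-15*r^2 + 45*r - 65) + 10*r^3 - 45*r^2 + 5*r + 60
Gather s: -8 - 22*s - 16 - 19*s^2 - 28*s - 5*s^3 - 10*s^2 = -5*s^3 - 29*s^2 - 50*s - 24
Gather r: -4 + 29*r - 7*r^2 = -7*r^2 + 29*r - 4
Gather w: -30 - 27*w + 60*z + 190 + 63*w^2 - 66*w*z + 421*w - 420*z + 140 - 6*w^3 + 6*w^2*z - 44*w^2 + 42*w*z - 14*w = -6*w^3 + w^2*(6*z + 19) + w*(380 - 24*z) - 360*z + 300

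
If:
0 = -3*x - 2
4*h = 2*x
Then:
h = -1/3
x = -2/3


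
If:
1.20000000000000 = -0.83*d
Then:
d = -1.45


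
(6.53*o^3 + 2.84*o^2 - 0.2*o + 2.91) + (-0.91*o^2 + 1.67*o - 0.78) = 6.53*o^3 + 1.93*o^2 + 1.47*o + 2.13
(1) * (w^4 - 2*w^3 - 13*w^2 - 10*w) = w^4 - 2*w^3 - 13*w^2 - 10*w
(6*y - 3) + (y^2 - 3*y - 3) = y^2 + 3*y - 6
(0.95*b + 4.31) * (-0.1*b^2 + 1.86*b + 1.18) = -0.095*b^3 + 1.336*b^2 + 9.1376*b + 5.0858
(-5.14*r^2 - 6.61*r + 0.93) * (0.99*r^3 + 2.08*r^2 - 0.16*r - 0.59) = -5.0886*r^5 - 17.2351*r^4 - 12.0057*r^3 + 6.0246*r^2 + 3.7511*r - 0.5487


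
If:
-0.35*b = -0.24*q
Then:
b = 0.685714285714286*q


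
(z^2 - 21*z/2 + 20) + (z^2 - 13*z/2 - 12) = 2*z^2 - 17*z + 8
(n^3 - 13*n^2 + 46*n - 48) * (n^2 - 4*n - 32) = n^5 - 17*n^4 + 66*n^3 + 184*n^2 - 1280*n + 1536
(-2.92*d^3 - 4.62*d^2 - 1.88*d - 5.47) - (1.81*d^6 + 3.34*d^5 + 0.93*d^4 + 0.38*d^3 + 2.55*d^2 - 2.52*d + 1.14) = -1.81*d^6 - 3.34*d^5 - 0.93*d^4 - 3.3*d^3 - 7.17*d^2 + 0.64*d - 6.61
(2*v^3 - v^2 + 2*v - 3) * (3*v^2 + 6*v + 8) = 6*v^5 + 9*v^4 + 16*v^3 - 5*v^2 - 2*v - 24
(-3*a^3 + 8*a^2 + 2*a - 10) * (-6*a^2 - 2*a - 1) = 18*a^5 - 42*a^4 - 25*a^3 + 48*a^2 + 18*a + 10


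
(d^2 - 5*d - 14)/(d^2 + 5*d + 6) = (d - 7)/(d + 3)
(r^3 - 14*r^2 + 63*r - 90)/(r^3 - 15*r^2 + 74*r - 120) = (r - 3)/(r - 4)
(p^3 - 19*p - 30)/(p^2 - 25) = (p^2 + 5*p + 6)/(p + 5)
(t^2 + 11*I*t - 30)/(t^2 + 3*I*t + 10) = (t + 6*I)/(t - 2*I)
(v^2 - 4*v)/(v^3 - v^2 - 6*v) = (4 - v)/(-v^2 + v + 6)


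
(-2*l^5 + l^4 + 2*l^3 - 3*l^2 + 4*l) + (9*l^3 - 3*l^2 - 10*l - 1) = -2*l^5 + l^4 + 11*l^3 - 6*l^2 - 6*l - 1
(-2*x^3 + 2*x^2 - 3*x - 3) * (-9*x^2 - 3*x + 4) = 18*x^5 - 12*x^4 + 13*x^3 + 44*x^2 - 3*x - 12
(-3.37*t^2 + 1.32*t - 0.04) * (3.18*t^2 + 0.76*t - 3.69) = -10.7166*t^4 + 1.6364*t^3 + 13.3113*t^2 - 4.9012*t + 0.1476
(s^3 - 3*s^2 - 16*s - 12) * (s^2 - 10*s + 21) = s^5 - 13*s^4 + 35*s^3 + 85*s^2 - 216*s - 252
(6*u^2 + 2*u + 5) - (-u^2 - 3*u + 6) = 7*u^2 + 5*u - 1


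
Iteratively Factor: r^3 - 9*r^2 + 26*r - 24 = (r - 2)*(r^2 - 7*r + 12) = (r - 3)*(r - 2)*(r - 4)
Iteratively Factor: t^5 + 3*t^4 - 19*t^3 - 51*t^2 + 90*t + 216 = (t + 4)*(t^4 - t^3 - 15*t^2 + 9*t + 54) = (t - 3)*(t + 4)*(t^3 + 2*t^2 - 9*t - 18) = (t - 3)*(t + 2)*(t + 4)*(t^2 - 9) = (t - 3)^2*(t + 2)*(t + 4)*(t + 3)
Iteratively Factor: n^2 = (n)*(n)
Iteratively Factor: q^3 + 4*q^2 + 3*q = (q + 1)*(q^2 + 3*q) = (q + 1)*(q + 3)*(q)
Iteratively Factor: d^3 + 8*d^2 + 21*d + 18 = (d + 3)*(d^2 + 5*d + 6) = (d + 2)*(d + 3)*(d + 3)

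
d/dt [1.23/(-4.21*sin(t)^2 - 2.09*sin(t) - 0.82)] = (10.3566*sin(t) + 2.5707)*cos(t)/(4.21*sin(t)^2 + 2.09*sin(t) + 0.82)^2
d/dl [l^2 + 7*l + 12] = 2*l + 7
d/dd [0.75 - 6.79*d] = -6.79000000000000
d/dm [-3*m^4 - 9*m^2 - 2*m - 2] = -12*m^3 - 18*m - 2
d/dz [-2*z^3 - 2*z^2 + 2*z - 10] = -6*z^2 - 4*z + 2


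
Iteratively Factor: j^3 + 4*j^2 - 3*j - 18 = (j - 2)*(j^2 + 6*j + 9) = (j - 2)*(j + 3)*(j + 3)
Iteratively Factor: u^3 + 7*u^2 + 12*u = (u)*(u^2 + 7*u + 12) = u*(u + 4)*(u + 3)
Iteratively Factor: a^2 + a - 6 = (a - 2)*(a + 3)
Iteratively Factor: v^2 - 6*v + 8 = (v - 2)*(v - 4)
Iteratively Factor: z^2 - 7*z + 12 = (z - 4)*(z - 3)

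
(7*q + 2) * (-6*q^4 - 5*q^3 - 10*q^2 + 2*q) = -42*q^5 - 47*q^4 - 80*q^3 - 6*q^2 + 4*q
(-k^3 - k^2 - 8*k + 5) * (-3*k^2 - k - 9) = 3*k^5 + 4*k^4 + 34*k^3 + 2*k^2 + 67*k - 45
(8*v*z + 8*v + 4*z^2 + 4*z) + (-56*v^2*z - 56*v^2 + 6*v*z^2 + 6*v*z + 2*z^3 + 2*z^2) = -56*v^2*z - 56*v^2 + 6*v*z^2 + 14*v*z + 8*v + 2*z^3 + 6*z^2 + 4*z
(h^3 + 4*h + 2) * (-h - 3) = -h^4 - 3*h^3 - 4*h^2 - 14*h - 6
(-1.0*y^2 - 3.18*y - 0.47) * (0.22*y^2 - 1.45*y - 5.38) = -0.22*y^4 + 0.7504*y^3 + 9.8876*y^2 + 17.7899*y + 2.5286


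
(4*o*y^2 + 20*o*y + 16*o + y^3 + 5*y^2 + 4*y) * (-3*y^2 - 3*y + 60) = -12*o*y^4 - 72*o*y^3 + 132*o*y^2 + 1152*o*y + 960*o - 3*y^5 - 18*y^4 + 33*y^3 + 288*y^2 + 240*y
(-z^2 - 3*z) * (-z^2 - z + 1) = z^4 + 4*z^3 + 2*z^2 - 3*z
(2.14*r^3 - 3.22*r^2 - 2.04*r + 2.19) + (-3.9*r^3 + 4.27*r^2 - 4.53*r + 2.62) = -1.76*r^3 + 1.05*r^2 - 6.57*r + 4.81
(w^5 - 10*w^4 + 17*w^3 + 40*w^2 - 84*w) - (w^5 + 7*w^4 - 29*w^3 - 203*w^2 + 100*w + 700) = -17*w^4 + 46*w^3 + 243*w^2 - 184*w - 700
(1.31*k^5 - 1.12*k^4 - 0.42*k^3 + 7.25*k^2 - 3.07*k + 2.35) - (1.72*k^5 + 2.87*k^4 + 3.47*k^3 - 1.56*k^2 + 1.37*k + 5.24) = -0.41*k^5 - 3.99*k^4 - 3.89*k^3 + 8.81*k^2 - 4.44*k - 2.89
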